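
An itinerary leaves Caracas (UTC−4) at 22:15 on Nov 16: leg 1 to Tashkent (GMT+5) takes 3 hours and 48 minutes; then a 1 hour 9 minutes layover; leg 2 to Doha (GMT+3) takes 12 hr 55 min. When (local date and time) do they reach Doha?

Convert departure to UTC: 22:15 + 4:00 = 02:15 UTC on Nov 17.
Add 3 hours 48 minutes leg 1 → 06:03 UTC.
Add 1 hour and 9 minutes layover in Tashkent → 07:12 UTC.
Add 12 hours and 55 minutes leg 2 → 20:07 UTC.
Doha is UTC+3:00, so local arrival = 20:07 + 3:00 = 23:07 on Nov 17.

23:07 on Nov 17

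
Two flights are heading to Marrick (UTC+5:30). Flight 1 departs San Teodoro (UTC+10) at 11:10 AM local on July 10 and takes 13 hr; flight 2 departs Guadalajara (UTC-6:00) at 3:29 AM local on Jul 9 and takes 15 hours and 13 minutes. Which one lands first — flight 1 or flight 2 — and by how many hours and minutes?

Flight 1 in UTC: 11:10 AM − 10:00 = 1:10 AM on Jul 10.
+13 hours → arrive 2:10 PM UTC on Jul 10.
Flight 2 in UTC: 3:29 AM + 6:00 = 9:29 AM on Jul 9.
+15 hours 13 minutes → arrive 12:42 AM UTC on Jul 10.
Flight 2 lands earlier by 13 hours 28 minutes.

the second, by 13 hours 28 minutes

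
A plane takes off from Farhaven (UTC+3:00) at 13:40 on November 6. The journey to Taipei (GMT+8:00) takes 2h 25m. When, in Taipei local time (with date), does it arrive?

Convert departure to UTC: 13:40 − 3:00 = 10:40 UTC on Nov 6.
Add 2 hours and 25 minutes travel time → 13:05 UTC.
Taipei is UTC+8:00, so local arrival = 13:05 + 8:00 = 21:05 on Nov 6.

21:05 on November 6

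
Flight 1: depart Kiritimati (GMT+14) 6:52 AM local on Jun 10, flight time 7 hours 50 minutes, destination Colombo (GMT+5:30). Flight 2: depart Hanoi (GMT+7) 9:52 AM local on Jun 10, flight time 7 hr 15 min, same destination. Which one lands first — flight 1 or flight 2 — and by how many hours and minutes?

the first, by 9 hours 25 minutes

Flight 1 in UTC: 6:52 AM − 14:00 = 4:52 PM on Jun 9.
+7 hours and 50 minutes → arrive 12:42 AM UTC on Jun 10.
Flight 2 in UTC: 9:52 AM − 7:00 = 2:52 AM on Jun 10.
+7 hours 15 minutes → arrive 10:07 AM UTC on Jun 10.
Flight 1 lands earlier by 9 hours 25 minutes.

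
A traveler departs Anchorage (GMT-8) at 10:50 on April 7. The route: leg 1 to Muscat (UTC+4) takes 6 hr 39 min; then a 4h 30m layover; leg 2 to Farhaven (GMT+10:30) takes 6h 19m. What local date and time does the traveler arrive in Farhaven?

22:48 on Apr 8

Convert departure to UTC: 10:50 + 8:00 = 18:50 UTC on Apr 7.
Add 6 hours 39 minutes leg 1 → 01:29 UTC (Apr 8).
Add 4 hours 30 minutes layover in Muscat → 05:59 UTC.
Add 6 hours and 19 minutes leg 2 → 12:18 UTC.
Farhaven is UTC+10:30, so local arrival = 12:18 + 10:30 = 22:48 on Apr 8.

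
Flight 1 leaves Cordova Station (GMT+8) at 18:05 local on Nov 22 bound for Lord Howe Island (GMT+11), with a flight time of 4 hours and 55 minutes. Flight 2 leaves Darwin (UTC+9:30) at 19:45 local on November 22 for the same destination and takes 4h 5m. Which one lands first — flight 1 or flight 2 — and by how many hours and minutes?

the second, by 40 minutes

Flight 1 in UTC: 18:05 − 8:00 = 10:05 on Nov 22.
+4 hours and 55 minutes → arrive 15:00 UTC on Nov 22.
Flight 2 in UTC: 19:45 − 9:30 = 10:15 on Nov 22.
+4 hours 5 minutes → arrive 14:20 UTC on Nov 22.
Flight 2 lands earlier by 40 minutes.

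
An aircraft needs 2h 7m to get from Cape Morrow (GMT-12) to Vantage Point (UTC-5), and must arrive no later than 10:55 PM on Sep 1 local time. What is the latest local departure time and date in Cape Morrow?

1:48 PM on September 1

Target arrival in UTC: 10:55 PM + 5:00 = 3:55 AM on Sep 2.
Subtract 2 hours 7 minutes → departure 1:48 AM UTC on Sep 2.
Cape Morrow is UTC−12:00: 1:48 AM − 12:00 = 1:48 PM on Sep 1.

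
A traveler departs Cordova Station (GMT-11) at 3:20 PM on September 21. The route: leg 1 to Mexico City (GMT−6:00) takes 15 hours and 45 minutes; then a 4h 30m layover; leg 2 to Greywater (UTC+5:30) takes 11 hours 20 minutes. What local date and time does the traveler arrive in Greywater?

Convert departure to UTC: 3:20 PM + 11:00 = 2:20 AM UTC on Sep 22.
Add 15 hours and 45 minutes leg 1 → 6:05 PM UTC.
Add 4 hours 30 minutes layover in Mexico City → 10:35 PM UTC.
Add 11 hours 20 minutes leg 2 → 9:55 AM UTC (Sep 23).
Greywater is UTC+5:30, so local arrival = 9:55 AM + 5:30 = 3:25 PM on Sep 23.

3:25 PM on September 23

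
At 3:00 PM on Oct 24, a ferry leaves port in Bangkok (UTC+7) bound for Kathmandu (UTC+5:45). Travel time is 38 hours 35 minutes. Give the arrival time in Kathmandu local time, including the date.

Kathmandu is 1:15 behind Bangkok.
After 38 hours and 35 minutes it is 5:35 AM (Oct 26) in Bangkok.
Shift by the zone difference: 5:35 AM − 1:15 = 4:20 AM on Oct 26 in Kathmandu.

4:20 AM on October 26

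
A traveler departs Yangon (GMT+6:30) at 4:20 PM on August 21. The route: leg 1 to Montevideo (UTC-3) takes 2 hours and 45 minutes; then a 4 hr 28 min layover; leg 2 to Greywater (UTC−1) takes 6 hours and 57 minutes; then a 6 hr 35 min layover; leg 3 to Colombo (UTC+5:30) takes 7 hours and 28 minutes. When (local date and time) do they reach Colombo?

7:33 PM on Aug 22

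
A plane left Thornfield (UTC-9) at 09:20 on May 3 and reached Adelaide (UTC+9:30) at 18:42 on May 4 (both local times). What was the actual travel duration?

Departure in UTC: 09:20 + 9:00 = 18:20 on May 3.
Arrival in UTC: 18:42 − 9:30 = 09:12 on May 4.
Elapsed = 09:12 − 18:20 (+1 day) = 14 hours 52 minutes.

14 hours 52 minutes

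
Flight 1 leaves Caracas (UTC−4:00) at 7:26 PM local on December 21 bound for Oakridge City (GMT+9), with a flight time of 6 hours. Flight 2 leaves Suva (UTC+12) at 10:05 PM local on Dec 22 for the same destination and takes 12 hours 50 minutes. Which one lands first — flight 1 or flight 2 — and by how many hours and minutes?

the first, by 17 hours 29 minutes

Flight 1 in UTC: 7:26 PM + 4:00 = 11:26 PM on Dec 21.
+6 hours → arrive 5:26 AM UTC on Dec 22.
Flight 2 in UTC: 10:05 PM − 12:00 = 10:05 AM on Dec 22.
+12 hours 50 minutes → arrive 10:55 PM UTC on Dec 22.
Flight 1 lands earlier by 17 hours 29 minutes.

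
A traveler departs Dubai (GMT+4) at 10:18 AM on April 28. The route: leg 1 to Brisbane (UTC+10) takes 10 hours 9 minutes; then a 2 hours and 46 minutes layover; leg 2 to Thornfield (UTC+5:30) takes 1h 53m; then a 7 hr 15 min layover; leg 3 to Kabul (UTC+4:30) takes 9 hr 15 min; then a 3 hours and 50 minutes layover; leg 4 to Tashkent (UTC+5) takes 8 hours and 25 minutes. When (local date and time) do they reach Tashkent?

Convert departure to UTC: 10:18 AM − 4:00 = 6:18 AM UTC on Apr 28.
Add 10 hours and 9 minutes leg 1 → 4:27 PM UTC.
Add 2 hours 46 minutes layover in Brisbane → 7:13 PM UTC.
Add 1 hour 53 minutes leg 2 → 9:06 PM UTC.
Add 7 hours 15 minutes layover in Thornfield → 4:21 AM UTC (Apr 29).
Add 9 hours 15 minutes leg 3 → 1:36 PM UTC.
Add 3 hours 50 minutes layover in Kabul → 5:26 PM UTC.
Add 8 hours 25 minutes leg 4 → 1:51 AM UTC (Apr 30).
Tashkent is UTC+5:00, so local arrival = 1:51 AM + 5:00 = 6:51 AM on Apr 30.

6:51 AM on April 30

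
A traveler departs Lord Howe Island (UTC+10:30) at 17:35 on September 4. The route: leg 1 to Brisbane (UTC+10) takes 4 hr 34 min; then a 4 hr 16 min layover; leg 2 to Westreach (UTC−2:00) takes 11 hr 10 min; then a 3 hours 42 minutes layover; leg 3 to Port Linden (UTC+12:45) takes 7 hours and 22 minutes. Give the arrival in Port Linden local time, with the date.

Convert departure to UTC: 17:35 − 10:30 = 07:05 UTC on Sep 4.
Add 4 hours and 34 minutes leg 1 → 11:39 UTC.
Add 4 hours and 16 minutes layover in Brisbane → 15:55 UTC.
Add 11 hours 10 minutes leg 2 → 03:05 UTC (Sep 5).
Add 3 hours 42 minutes layover in Westreach → 06:47 UTC.
Add 7 hours and 22 minutes leg 3 → 14:09 UTC.
Port Linden is UTC+12:45, so local arrival = 14:09 + 12:45 = 02:54 on Sep 6.

02:54 on Sep 6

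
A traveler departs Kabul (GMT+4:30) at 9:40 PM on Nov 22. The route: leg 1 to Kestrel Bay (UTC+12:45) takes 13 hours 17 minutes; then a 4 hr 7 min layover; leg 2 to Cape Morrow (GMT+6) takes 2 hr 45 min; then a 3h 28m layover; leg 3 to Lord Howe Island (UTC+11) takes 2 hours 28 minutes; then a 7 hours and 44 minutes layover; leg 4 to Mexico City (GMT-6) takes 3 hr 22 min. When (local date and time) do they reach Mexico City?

Convert departure to UTC: 9:40 PM − 4:30 = 5:10 PM UTC on Nov 22.
Add 13 hours 17 minutes leg 1 → 6:27 AM UTC (Nov 23).
Add 4 hours and 7 minutes layover in Kestrel Bay → 10:34 AM UTC.
Add 2 hours 45 minutes leg 2 → 1:19 PM UTC.
Add 3 hours and 28 minutes layover in Cape Morrow → 4:47 PM UTC.
Add 2 hours and 28 minutes leg 3 → 7:15 PM UTC.
Add 7 hours and 44 minutes layover in Lord Howe Island → 2:59 AM UTC (Nov 24).
Add 3 hours and 22 minutes leg 4 → 6:21 AM UTC.
Mexico City is UTC−6:00, so local arrival = 6:21 AM − 6:00 = 12:21 AM on Nov 24.

12:21 AM on November 24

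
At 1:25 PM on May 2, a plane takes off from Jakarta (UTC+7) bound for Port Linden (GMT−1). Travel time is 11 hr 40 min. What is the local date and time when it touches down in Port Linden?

5:05 PM on May 2

Convert departure to UTC: 1:25 PM − 7:00 = 6:25 AM UTC on May 2.
Add 11 hours and 40 minutes travel time → 6:05 PM UTC.
Port Linden is UTC−1:00, so local arrival = 6:05 PM − 1:00 = 5:05 PM on May 2.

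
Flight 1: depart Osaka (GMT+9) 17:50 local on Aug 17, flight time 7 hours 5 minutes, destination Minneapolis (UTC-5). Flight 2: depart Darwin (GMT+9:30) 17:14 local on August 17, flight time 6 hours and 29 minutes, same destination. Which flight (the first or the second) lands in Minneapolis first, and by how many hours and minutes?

the second, by 1 hour 42 minutes

Flight 1 in UTC: 17:50 − 9:00 = 08:50 on Aug 17.
+7 hours 5 minutes → arrive 15:55 UTC on Aug 17.
Flight 2 in UTC: 17:14 − 9:30 = 07:44 on Aug 17.
+6 hours and 29 minutes → arrive 14:13 UTC on Aug 17.
Flight 2 lands earlier by 1 hour 42 minutes.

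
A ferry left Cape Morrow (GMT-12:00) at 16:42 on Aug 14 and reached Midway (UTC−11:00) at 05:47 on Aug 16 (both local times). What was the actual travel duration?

36 hours 5 minutes

Departure in UTC: 16:42 + 12:00 = 04:42 on Aug 15.
Arrival in UTC: 05:47 + 11:00 = 16:47 on Aug 16.
Elapsed = 16:47 − 04:42 (+1 day) = 36 hours 5 minutes.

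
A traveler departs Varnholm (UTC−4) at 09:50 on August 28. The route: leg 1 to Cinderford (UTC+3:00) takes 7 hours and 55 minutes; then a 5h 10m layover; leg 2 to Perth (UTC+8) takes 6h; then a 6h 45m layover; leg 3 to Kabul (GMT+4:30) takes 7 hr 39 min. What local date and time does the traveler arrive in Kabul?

Convert departure to UTC: 09:50 + 4:00 = 13:50 UTC on Aug 28.
Add 7 hours and 55 minutes leg 1 → 21:45 UTC.
Add 5 hours and 10 minutes layover in Cinderford → 02:55 UTC (Aug 29).
Add 6 hours leg 2 → 08:55 UTC.
Add 6 hours and 45 minutes layover in Perth → 15:40 UTC.
Add 7 hours and 39 minutes leg 3 → 23:19 UTC.
Kabul is UTC+4:30, so local arrival = 23:19 + 4:30 = 03:49 on Aug 30.

03:49 on Aug 30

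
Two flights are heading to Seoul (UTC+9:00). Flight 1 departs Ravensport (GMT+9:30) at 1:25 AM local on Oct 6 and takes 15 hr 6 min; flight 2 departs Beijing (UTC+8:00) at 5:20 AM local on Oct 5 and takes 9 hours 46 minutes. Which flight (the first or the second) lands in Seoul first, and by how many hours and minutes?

Flight 1 in UTC: 1:25 AM − 9:30 = 3:55 PM on Oct 5.
+15 hours 6 minutes → arrive 7:01 AM UTC on Oct 6.
Flight 2 in UTC: 5:20 AM − 8:00 = 9:20 PM on Oct 4.
+9 hours and 46 minutes → arrive 7:06 AM UTC on Oct 5.
Flight 2 lands earlier by 23 hours 55 minutes.

the second, by 23 hours 55 minutes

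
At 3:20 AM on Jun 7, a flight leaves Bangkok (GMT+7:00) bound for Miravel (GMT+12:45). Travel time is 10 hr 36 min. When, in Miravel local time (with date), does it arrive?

Convert departure to UTC: 3:20 AM − 7:00 = 8:20 PM UTC on Jun 6.
Add 10 hours 36 minutes travel time → 6:56 AM UTC (Jun 7).
Miravel is UTC+12:45, so local arrival = 6:56 AM + 12:45 = 7:41 PM on Jun 7.

7:41 PM on June 7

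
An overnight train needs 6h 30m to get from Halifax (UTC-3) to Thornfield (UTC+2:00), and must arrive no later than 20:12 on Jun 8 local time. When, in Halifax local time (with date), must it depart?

Target arrival in UTC: 20:12 − 2:00 = 18:12 on Jun 8.
Subtract 6 hours 30 minutes → departure 11:42 UTC on Jun 8.
Halifax is UTC−3:00: 11:42 − 3:00 = 08:42 on Jun 8.

08:42 on June 8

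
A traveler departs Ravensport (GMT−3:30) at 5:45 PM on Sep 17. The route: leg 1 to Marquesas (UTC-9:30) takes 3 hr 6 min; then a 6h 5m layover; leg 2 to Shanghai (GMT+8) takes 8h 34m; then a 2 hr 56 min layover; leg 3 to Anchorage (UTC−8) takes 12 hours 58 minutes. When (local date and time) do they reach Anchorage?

Convert departure to UTC: 5:45 PM + 3:30 = 9:15 PM UTC on Sep 17.
Add 3 hours and 6 minutes leg 1 → 12:21 AM UTC (Sep 18).
Add 6 hours and 5 minutes layover in Marquesas → 6:26 AM UTC.
Add 8 hours and 34 minutes leg 2 → 3:00 PM UTC.
Add 2 hours and 56 minutes layover in Shanghai → 5:56 PM UTC.
Add 12 hours 58 minutes leg 3 → 6:54 AM UTC (Sep 19).
Anchorage is UTC−8:00, so local arrival = 6:54 AM − 8:00 = 10:54 PM on Sep 18.

10:54 PM on September 18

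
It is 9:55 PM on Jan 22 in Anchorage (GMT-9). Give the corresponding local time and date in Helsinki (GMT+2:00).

Helsinki is 11:00 ahead of Anchorage.
Shift by the zone difference: 9:55 PM + 11:00 = 8:55 AM on Jan 23 in Helsinki.

8:55 AM on Jan 23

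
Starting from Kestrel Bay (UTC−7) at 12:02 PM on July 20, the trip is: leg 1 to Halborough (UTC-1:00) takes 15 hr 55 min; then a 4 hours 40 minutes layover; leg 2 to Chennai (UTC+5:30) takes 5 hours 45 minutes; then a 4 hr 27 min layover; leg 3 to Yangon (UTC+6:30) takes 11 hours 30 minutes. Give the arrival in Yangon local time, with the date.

7:49 PM on Jul 22

Convert departure to UTC: 12:02 PM + 7:00 = 7:02 PM UTC on Jul 20.
Add 15 hours and 55 minutes leg 1 → 10:57 AM UTC (Jul 21).
Add 4 hours and 40 minutes layover in Halborough → 3:37 PM UTC.
Add 5 hours and 45 minutes leg 2 → 9:22 PM UTC.
Add 4 hours and 27 minutes layover in Chennai → 1:49 AM UTC (Jul 22).
Add 11 hours and 30 minutes leg 3 → 1:19 PM UTC.
Yangon is UTC+6:30, so local arrival = 1:19 PM + 6:30 = 7:49 PM on Jul 22.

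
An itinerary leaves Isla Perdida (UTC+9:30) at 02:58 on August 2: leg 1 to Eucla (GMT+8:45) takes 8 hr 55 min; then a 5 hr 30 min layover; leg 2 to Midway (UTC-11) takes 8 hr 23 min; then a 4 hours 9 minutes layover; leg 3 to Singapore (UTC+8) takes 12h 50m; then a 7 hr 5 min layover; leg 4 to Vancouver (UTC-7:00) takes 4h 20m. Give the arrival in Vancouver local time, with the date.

13:40 on August 3

Convert departure to UTC: 02:58 − 9:30 = 17:28 UTC on Aug 1.
Add 8 hours 55 minutes leg 1 → 02:23 UTC (Aug 2).
Add 5 hours and 30 minutes layover in Eucla → 07:53 UTC.
Add 8 hours and 23 minutes leg 2 → 16:16 UTC.
Add 4 hours 9 minutes layover in Midway → 20:25 UTC.
Add 12 hours 50 minutes leg 3 → 09:15 UTC (Aug 3).
Add 7 hours 5 minutes layover in Singapore → 16:20 UTC.
Add 4 hours and 20 minutes leg 4 → 20:40 UTC.
Vancouver is UTC−7:00, so local arrival = 20:40 − 7:00 = 13:40 on Aug 3.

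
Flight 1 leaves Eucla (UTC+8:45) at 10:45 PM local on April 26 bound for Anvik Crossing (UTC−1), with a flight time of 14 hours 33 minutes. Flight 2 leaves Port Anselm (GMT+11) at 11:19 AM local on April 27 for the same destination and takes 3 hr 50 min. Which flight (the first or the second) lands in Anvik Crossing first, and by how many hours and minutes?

Flight 1 in UTC: 10:45 PM − 8:45 = 2:00 PM on Apr 26.
+14 hours and 33 minutes → arrive 4:33 AM UTC on Apr 27.
Flight 2 in UTC: 11:19 AM − 11:00 = 12:19 AM on Apr 27.
+3 hours 50 minutes → arrive 4:09 AM UTC on Apr 27.
Flight 2 lands earlier by 24 minutes.

the second, by 24 minutes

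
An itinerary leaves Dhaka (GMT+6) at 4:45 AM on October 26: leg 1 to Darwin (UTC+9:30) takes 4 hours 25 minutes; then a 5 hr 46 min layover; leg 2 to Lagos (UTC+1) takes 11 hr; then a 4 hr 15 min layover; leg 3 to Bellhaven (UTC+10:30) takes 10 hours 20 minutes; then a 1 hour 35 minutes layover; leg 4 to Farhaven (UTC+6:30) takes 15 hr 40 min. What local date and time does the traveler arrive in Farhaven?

10:16 AM on Oct 28

Convert departure to UTC: 4:45 AM − 6:00 = 10:45 PM UTC on Oct 25.
Add 4 hours and 25 minutes leg 1 → 3:10 AM UTC (Oct 26).
Add 5 hours and 46 minutes layover in Darwin → 8:56 AM UTC.
Add 11 hours leg 2 → 7:56 PM UTC.
Add 4 hours 15 minutes layover in Lagos → 12:11 AM UTC (Oct 27).
Add 10 hours 20 minutes leg 3 → 10:31 AM UTC.
Add 1 hour and 35 minutes layover in Bellhaven → 12:06 PM UTC.
Add 15 hours 40 minutes leg 4 → 3:46 AM UTC (Oct 28).
Farhaven is UTC+6:30, so local arrival = 3:46 AM + 6:30 = 10:16 AM on Oct 28.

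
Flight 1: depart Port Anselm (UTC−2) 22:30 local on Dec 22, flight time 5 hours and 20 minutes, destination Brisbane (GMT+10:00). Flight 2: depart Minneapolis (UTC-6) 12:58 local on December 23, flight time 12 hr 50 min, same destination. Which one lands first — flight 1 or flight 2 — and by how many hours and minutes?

Flight 1 in UTC: 22:30 + 2:00 = 00:30 on Dec 23.
+5 hours and 20 minutes → arrive 05:50 UTC on Dec 23.
Flight 2 in UTC: 12:58 + 6:00 = 18:58 on Dec 23.
+12 hours and 50 minutes → arrive 07:48 UTC on Dec 24.
Flight 1 lands earlier by 25 hours 58 minutes.

the first, by 25 hours 58 minutes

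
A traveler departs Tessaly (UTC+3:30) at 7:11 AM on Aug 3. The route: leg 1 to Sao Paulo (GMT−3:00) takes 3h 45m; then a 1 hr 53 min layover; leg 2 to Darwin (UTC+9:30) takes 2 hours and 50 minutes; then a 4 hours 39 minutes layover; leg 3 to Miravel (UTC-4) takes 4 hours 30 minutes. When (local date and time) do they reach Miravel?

5:18 PM on August 3

Convert departure to UTC: 7:11 AM − 3:30 = 3:41 AM UTC on Aug 3.
Add 3 hours and 45 minutes leg 1 → 7:26 AM UTC.
Add 1 hour 53 minutes layover in Sao Paulo → 9:19 AM UTC.
Add 2 hours and 50 minutes leg 2 → 12:09 PM UTC.
Add 4 hours 39 minutes layover in Darwin → 4:48 PM UTC.
Add 4 hours and 30 minutes leg 3 → 9:18 PM UTC.
Miravel is UTC−4:00, so local arrival = 9:18 PM − 4:00 = 5:18 PM on Aug 3.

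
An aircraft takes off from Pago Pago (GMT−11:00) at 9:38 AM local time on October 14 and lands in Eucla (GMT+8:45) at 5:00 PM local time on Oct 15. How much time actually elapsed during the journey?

11 hours 37 minutes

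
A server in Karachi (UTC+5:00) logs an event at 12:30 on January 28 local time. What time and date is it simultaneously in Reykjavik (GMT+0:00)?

Reykjavik is 5:00 behind Karachi.
Shift by the zone difference: 12:30 − 5:00 = 07:30 on Jan 28 in Reykjavik.

07:30 on Jan 28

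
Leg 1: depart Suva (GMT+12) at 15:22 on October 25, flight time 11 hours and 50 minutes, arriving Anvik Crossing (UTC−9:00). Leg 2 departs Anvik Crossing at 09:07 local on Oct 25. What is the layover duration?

2 hours 55 minutes

Convert departure to UTC: 15:22 − 12:00 = 03:22 UTC on Oct 25.
Add 11 hours 50 minutes flight time → 15:12 UTC.
Anvik Crossing is UTC−9:00, so local arrival = 15:12 − 9:00 = 06:12 on Oct 25.
Layover = 09:07 − 06:12 = 2 hours 55 minutes.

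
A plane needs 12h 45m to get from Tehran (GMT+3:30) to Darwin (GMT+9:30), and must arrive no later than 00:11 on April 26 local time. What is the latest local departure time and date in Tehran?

Target arrival in UTC: 00:11 − 9:30 = 14:41 on Apr 25.
Subtract 12 hours and 45 minutes → departure 01:56 UTC on Apr 25.
Tehran is UTC+3:30: 01:56 + 3:30 = 05:26 on Apr 25.

05:26 on April 25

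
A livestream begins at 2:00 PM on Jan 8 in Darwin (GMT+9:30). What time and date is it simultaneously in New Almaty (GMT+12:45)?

In UTC: 2:00 PM − 9:30 = 4:30 AM on Jan 8.
New Almaty is UTC+12:45: 4:30 AM + 12:45 = 5:15 PM on Jan 8.

5:15 PM on Jan 8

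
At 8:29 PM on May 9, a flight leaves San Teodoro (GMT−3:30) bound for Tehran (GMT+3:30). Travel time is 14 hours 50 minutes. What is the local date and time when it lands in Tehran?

6:19 PM on May 10

Tehran is 7:00 ahead of San Teodoro.
After 14 hours and 50 minutes it is 11:19 AM (May 10) in San Teodoro.
Shift by the zone difference: 11:19 AM + 7:00 = 6:19 PM on May 10 in Tehran.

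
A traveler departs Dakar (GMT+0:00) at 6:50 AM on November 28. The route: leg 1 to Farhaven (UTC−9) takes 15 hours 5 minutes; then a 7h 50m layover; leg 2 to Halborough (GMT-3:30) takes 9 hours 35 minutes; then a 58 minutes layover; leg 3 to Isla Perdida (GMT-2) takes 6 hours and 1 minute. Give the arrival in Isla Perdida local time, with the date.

Dakar is at UTC+0, so departure is already 6:50 AM UTC on Nov 28.
Add 15 hours 5 minutes leg 1 → 9:55 PM UTC.
Add 7 hours 50 minutes layover in Farhaven → 5:45 AM UTC (Nov 29).
Add 9 hours and 35 minutes leg 2 → 3:20 PM UTC.
Add 58 minutes layover in Halborough → 4:18 PM UTC.
Add 6 hours and 1 minute leg 3 → 10:19 PM UTC.
Isla Perdida is UTC−2:00, so local arrival = 10:19 PM − 2:00 = 8:19 PM on Nov 29.

8:19 PM on November 29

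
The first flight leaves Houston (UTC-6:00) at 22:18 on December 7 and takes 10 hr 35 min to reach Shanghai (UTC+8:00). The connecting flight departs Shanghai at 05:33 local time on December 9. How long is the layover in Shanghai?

Convert departure to UTC: 22:18 + 6:00 = 04:18 UTC on Dec 8.
Add 10 hours and 35 minutes flight time → 14:53 UTC.
Shanghai is UTC+8:00, so local arrival = 14:53 + 8:00 = 22:53 on Dec 8.
Layover = 05:33 − 22:53 (+1 day) = 6 hours 40 minutes.

6 hours 40 minutes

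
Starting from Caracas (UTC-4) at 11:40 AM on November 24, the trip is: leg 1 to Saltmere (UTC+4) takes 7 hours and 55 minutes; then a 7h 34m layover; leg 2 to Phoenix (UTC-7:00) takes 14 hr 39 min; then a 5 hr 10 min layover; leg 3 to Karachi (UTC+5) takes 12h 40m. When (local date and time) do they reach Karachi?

8:38 PM on Nov 26

Convert departure to UTC: 11:40 AM + 4:00 = 3:40 PM UTC on Nov 24.
Add 7 hours 55 minutes leg 1 → 11:35 PM UTC.
Add 7 hours 34 minutes layover in Saltmere → 7:09 AM UTC (Nov 25).
Add 14 hours 39 minutes leg 2 → 9:48 PM UTC.
Add 5 hours and 10 minutes layover in Phoenix → 2:58 AM UTC (Nov 26).
Add 12 hours 40 minutes leg 3 → 3:38 PM UTC.
Karachi is UTC+5:00, so local arrival = 3:38 PM + 5:00 = 8:38 PM on Nov 26.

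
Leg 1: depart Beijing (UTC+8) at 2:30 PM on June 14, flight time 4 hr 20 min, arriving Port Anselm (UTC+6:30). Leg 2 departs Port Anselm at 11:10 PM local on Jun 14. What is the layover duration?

Convert departure to UTC: 2:30 PM − 8:00 = 6:30 AM UTC on Jun 14.
Add 4 hours and 20 minutes flight time → 10:50 AM UTC.
Port Anselm is UTC+6:30, so local arrival = 10:50 AM + 6:30 = 5:20 PM on Jun 14.
Layover = 11:10 PM − 5:20 PM = 5 hours 50 minutes.

5 hours 50 minutes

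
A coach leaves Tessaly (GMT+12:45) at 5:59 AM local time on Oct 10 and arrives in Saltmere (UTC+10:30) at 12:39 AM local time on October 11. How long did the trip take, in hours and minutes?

Saltmere is 2:15 behind Tessaly.
Clock-face elapsed time (ignoring zones) is 18 hours 40 minutes.
Actual elapsed = 18 hours 40 minutes + 2:15 = 20 hours 55 minutes.

20 hours 55 minutes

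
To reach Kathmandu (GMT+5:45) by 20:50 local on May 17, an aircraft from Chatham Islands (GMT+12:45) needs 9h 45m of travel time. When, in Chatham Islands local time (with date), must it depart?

Target arrival in UTC: 20:50 − 5:45 = 15:05 on May 17.
Subtract 9 hours and 45 minutes → departure 05:20 UTC on May 17.
Chatham Islands is UTC+12:45: 05:20 + 12:45 = 18:05 on May 17.

18:05 on May 17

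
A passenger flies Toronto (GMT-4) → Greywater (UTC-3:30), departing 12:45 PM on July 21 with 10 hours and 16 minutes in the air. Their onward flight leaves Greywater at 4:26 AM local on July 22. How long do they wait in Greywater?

Convert departure to UTC: 12:45 PM + 4:00 = 4:45 PM UTC on Jul 21.
Add 10 hours and 16 minutes flight time → 3:01 AM UTC (Jul 22).
Greywater is UTC−3:30, so local arrival = 3:01 AM − 3:30 = 11:31 PM on Jul 21.
Layover = 4:26 AM − 11:31 PM (+1 day) = 4 hours 55 minutes.

4 hours 55 minutes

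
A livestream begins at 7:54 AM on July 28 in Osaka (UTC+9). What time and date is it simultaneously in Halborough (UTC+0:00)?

10:54 PM on July 27

Halborough is 9:00 behind Osaka.
Shift by the zone difference: 7:54 AM − 9:00 = 10:54 PM on Jul 27 in Halborough.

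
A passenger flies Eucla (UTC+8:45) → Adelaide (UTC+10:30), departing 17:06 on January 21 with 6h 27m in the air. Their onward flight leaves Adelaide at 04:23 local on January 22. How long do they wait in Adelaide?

Convert departure to UTC: 17:06 − 8:45 = 08:21 UTC on Jan 21.
Add 6 hours and 27 minutes flight time → 14:48 UTC.
Adelaide is UTC+10:30, so local arrival = 14:48 + 10:30 = 01:18 on Jan 22.
Layover = 04:23 − 01:18 = 3 hours 5 minutes.

3 hours 5 minutes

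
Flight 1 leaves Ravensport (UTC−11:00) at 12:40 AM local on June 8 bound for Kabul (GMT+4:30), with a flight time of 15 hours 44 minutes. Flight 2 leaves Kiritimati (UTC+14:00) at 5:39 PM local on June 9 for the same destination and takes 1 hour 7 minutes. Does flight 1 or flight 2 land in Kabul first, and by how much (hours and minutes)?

the first, by 1 hour 22 minutes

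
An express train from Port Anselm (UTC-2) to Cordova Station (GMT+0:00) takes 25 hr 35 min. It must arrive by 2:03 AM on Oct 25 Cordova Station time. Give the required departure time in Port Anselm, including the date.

10:28 PM on October 23

Target arrival is already UTC: 2:03 AM on Oct 25.
Subtract 25 hours 35 minutes → departure 12:28 AM UTC on Oct 24.
Port Anselm is UTC−2:00: 12:28 AM − 2:00 = 10:28 PM on Oct 23.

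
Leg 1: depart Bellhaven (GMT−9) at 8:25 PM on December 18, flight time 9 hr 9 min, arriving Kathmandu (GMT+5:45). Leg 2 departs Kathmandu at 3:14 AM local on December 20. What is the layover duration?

Convert departure to UTC: 8:25 PM + 9:00 = 5:25 AM UTC on Dec 19.
Add 9 hours and 9 minutes flight time → 2:34 PM UTC.
Kathmandu is UTC+5:45, so local arrival = 2:34 PM + 5:45 = 8:19 PM on Dec 19.
Layover = 3:14 AM − 8:19 PM (+1 day) = 6 hours 55 minutes.

6 hours 55 minutes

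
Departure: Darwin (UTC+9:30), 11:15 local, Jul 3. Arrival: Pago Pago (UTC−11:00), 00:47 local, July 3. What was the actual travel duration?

Departure in UTC: 11:15 − 9:30 = 01:45 on Jul 3.
Arrival in UTC: 00:47 + 11:00 = 11:47 on Jul 3.
Elapsed = 11:47 − 01:45 = 10 hours 2 minutes.

10 hours 2 minutes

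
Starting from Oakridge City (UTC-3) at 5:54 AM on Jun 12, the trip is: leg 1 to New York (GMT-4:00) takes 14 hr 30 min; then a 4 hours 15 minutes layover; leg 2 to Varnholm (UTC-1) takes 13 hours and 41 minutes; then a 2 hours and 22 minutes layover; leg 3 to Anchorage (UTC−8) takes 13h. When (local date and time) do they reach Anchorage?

12:42 AM on Jun 14

Convert departure to UTC: 5:54 AM + 3:00 = 8:54 AM UTC on Jun 12.
Add 14 hours and 30 minutes leg 1 → 11:24 PM UTC.
Add 4 hours and 15 minutes layover in New York → 3:39 AM UTC (Jun 13).
Add 13 hours 41 minutes leg 2 → 5:20 PM UTC.
Add 2 hours and 22 minutes layover in Varnholm → 7:42 PM UTC.
Add 13 hours leg 3 → 8:42 AM UTC (Jun 14).
Anchorage is UTC−8:00, so local arrival = 8:42 AM − 8:00 = 12:42 AM on Jun 14.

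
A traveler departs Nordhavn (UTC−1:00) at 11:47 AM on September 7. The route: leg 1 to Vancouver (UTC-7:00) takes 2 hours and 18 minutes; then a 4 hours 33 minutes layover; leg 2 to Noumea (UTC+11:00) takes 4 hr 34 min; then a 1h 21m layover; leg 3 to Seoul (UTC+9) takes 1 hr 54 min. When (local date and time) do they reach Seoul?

Convert departure to UTC: 11:47 AM + 1:00 = 12:47 PM UTC on Sep 7.
Add 2 hours and 18 minutes leg 1 → 3:05 PM UTC.
Add 4 hours 33 minutes layover in Vancouver → 7:38 PM UTC.
Add 4 hours 34 minutes leg 2 → 12:12 AM UTC (Sep 8).
Add 1 hour 21 minutes layover in Noumea → 1:33 AM UTC.
Add 1 hour and 54 minutes leg 3 → 3:27 AM UTC.
Seoul is UTC+9:00, so local arrival = 3:27 AM + 9:00 = 12:27 PM on Sep 8.

12:27 PM on September 8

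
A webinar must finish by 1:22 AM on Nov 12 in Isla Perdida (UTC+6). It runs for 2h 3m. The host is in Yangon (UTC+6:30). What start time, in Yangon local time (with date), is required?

11:49 PM on November 11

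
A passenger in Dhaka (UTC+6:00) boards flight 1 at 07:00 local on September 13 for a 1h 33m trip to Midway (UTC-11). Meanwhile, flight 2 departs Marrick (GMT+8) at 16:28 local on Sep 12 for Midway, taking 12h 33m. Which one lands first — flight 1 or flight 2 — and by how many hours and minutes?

the second, by 5 hours 32 minutes

Flight 1 in UTC: 07:00 − 6:00 = 01:00 on Sep 13.
+1 hour 33 minutes → arrive 02:33 UTC on Sep 13.
Flight 2 in UTC: 16:28 − 8:00 = 08:28 on Sep 12.
+12 hours 33 minutes → arrive 21:01 UTC on Sep 12.
Flight 2 lands earlier by 5 hours 32 minutes.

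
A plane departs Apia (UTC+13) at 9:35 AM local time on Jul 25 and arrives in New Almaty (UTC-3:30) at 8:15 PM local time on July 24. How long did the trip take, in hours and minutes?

Departure in UTC: 9:35 AM − 13:00 = 8:35 PM on Jul 24.
Arrival in UTC: 8:15 PM + 3:30 = 11:45 PM on Jul 24.
Elapsed = 11:45 PM − 8:35 PM = 3 hours 10 minutes.

3 hours 10 minutes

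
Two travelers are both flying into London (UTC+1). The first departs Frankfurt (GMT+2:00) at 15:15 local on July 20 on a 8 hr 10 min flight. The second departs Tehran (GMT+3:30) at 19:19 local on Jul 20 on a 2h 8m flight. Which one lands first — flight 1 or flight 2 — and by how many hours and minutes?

Flight 1 in UTC: 15:15 − 2:00 = 13:15 on Jul 20.
+8 hours and 10 minutes → arrive 21:25 UTC on Jul 20.
Flight 2 in UTC: 19:19 − 3:30 = 15:49 on Jul 20.
+2 hours 8 minutes → arrive 17:57 UTC on Jul 20.
Flight 2 lands earlier by 3 hours 28 minutes.

the second, by 3 hours 28 minutes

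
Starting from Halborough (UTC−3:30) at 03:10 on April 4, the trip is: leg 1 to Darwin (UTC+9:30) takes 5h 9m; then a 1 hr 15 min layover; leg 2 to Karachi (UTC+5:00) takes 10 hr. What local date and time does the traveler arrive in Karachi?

04:04 on April 5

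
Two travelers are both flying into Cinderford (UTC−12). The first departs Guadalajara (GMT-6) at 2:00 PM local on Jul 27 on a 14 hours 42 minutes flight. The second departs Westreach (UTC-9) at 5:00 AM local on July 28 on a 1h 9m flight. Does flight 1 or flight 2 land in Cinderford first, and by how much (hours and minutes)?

Flight 1 in UTC: 2:00 PM + 6:00 = 8:00 PM on Jul 27.
+14 hours and 42 minutes → arrive 10:42 AM UTC on Jul 28.
Flight 2 in UTC: 5:00 AM + 9:00 = 2:00 PM on Jul 28.
+1 hour 9 minutes → arrive 3:09 PM UTC on Jul 28.
Flight 1 lands earlier by 4 hours 27 minutes.

the first, by 4 hours 27 minutes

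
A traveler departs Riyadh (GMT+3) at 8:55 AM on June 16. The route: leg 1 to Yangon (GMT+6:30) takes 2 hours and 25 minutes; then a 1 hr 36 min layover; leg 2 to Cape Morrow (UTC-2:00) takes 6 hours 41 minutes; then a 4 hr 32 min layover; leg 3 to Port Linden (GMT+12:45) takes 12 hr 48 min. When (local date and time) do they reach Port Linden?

10:42 PM on June 17

Convert departure to UTC: 8:55 AM − 3:00 = 5:55 AM UTC on Jun 16.
Add 2 hours 25 minutes leg 1 → 8:20 AM UTC.
Add 1 hour 36 minutes layover in Yangon → 9:56 AM UTC.
Add 6 hours and 41 minutes leg 2 → 4:37 PM UTC.
Add 4 hours and 32 minutes layover in Cape Morrow → 9:09 PM UTC.
Add 12 hours 48 minutes leg 3 → 9:57 AM UTC (Jun 17).
Port Linden is UTC+12:45, so local arrival = 9:57 AM + 12:45 = 10:42 PM on Jun 17.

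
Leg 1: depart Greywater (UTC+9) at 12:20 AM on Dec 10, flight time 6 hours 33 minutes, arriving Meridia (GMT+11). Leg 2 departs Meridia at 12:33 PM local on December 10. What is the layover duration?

Convert departure to UTC: 12:20 AM − 9:00 = 3:20 PM UTC on Dec 9.
Add 6 hours and 33 minutes flight time → 9:53 PM UTC.
Meridia is UTC+11:00, so local arrival = 9:53 PM + 11:00 = 8:53 AM on Dec 10.
Layover = 12:33 PM − 8:53 AM = 3 hours 40 minutes.

3 hours 40 minutes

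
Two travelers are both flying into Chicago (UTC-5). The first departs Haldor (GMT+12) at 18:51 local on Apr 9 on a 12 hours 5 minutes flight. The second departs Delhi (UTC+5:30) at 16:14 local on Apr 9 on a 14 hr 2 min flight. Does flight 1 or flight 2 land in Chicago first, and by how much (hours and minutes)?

Flight 1 in UTC: 18:51 − 12:00 = 06:51 on Apr 9.
+12 hours and 5 minutes → arrive 18:56 UTC on Apr 9.
Flight 2 in UTC: 16:14 − 5:30 = 10:44 on Apr 9.
+14 hours 2 minutes → arrive 00:46 UTC on Apr 10.
Flight 1 lands earlier by 5 hours 50 minutes.

the first, by 5 hours 50 minutes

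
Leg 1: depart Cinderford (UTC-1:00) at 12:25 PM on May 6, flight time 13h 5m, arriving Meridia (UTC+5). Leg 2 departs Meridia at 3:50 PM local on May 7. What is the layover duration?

Convert departure to UTC: 12:25 PM + 1:00 = 1:25 PM UTC on May 6.
Add 13 hours 5 minutes flight time → 2:30 AM UTC (May 7).
Meridia is UTC+5:00, so local arrival = 2:30 AM + 5:00 = 7:30 AM on May 7.
Layover = 3:50 PM − 7:30 AM = 8 hours 20 minutes.

8 hours 20 minutes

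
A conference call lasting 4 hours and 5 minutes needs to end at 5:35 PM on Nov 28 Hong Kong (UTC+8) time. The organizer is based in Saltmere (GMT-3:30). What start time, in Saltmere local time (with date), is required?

2:00 AM on November 28

Target end time in UTC: 5:35 PM − 8:00 = 9:35 AM on Nov 28.
Subtract 4 hours and 5 minutes → start 5:30 AM UTC on Nov 28.
Saltmere is UTC−3:30: 5:30 AM − 3:30 = 2:00 AM on Nov 28.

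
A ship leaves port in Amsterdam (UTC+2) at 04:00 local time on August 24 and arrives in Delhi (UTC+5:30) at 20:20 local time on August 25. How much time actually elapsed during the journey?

36 hours 50 minutes

Departure in UTC: 04:00 − 2:00 = 02:00 on Aug 24.
Arrival in UTC: 20:20 − 5:30 = 14:50 on Aug 25.
Elapsed = 14:50 − 02:00 (+1 day) = 36 hours 50 minutes.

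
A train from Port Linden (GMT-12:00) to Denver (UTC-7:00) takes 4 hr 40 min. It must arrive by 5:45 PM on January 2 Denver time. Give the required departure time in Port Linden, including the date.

8:05 AM on Jan 2

Target arrival in UTC: 5:45 PM + 7:00 = 12:45 AM on Jan 3.
Subtract 4 hours 40 minutes → departure 8:05 PM UTC on Jan 2.
Port Linden is UTC−12:00: 8:05 PM − 12:00 = 8:05 AM on Jan 2.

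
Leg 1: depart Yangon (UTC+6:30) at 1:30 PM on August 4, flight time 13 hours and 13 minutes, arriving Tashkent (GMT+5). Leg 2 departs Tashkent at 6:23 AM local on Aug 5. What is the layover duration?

Convert departure to UTC: 1:30 PM − 6:30 = 7:00 AM UTC on Aug 4.
Add 13 hours 13 minutes flight time → 8:13 PM UTC.
Tashkent is UTC+5:00, so local arrival = 8:13 PM + 5:00 = 1:13 AM on Aug 5.
Layover = 6:23 AM − 1:13 AM = 5 hours 10 minutes.

5 hours 10 minutes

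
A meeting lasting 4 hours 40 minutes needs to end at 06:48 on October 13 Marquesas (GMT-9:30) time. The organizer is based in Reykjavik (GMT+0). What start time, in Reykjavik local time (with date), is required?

11:38 on October 13

Target end time in UTC: 06:48 + 9:30 = 16:18 on Oct 13.
Subtract 4 hours 40 minutes → start 11:38 UTC on Oct 13.
Reykjavik is UTC+0, so start is 11:38 on Oct 13.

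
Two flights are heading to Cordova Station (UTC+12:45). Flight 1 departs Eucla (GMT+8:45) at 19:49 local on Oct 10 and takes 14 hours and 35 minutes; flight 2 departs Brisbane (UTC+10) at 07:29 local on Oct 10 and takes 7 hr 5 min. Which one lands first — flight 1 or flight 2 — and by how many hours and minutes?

Flight 1 in UTC: 19:49 − 8:45 = 11:04 on Oct 10.
+14 hours 35 minutes → arrive 01:39 UTC on Oct 11.
Flight 2 in UTC: 07:29 − 10:00 = 21:29 on Oct 9.
+7 hours 5 minutes → arrive 04:34 UTC on Oct 10.
Flight 2 lands earlier by 21 hours 5 minutes.

the second, by 21 hours 5 minutes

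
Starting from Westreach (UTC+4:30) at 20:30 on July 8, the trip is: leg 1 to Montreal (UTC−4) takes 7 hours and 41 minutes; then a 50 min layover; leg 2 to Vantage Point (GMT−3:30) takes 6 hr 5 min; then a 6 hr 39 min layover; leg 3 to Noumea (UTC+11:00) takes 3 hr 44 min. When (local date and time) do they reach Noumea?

Convert departure to UTC: 20:30 − 4:30 = 16:00 UTC on Jul 8.
Add 7 hours 41 minutes leg 1 → 23:41 UTC.
Add 50 minutes layover in Montreal → 00:31 UTC (Jul 9).
Add 6 hours 5 minutes leg 2 → 06:36 UTC.
Add 6 hours and 39 minutes layover in Vantage Point → 13:15 UTC.
Add 3 hours and 44 minutes leg 3 → 16:59 UTC.
Noumea is UTC+11:00, so local arrival = 16:59 + 11:00 = 03:59 on Jul 10.

03:59 on July 10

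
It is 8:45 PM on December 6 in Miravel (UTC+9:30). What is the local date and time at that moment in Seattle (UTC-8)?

3:15 AM on December 6

Seattle is 17:30 behind Miravel.
Shift by the zone difference: 8:45 PM − 17:30 = 3:15 AM on Dec 6 in Seattle.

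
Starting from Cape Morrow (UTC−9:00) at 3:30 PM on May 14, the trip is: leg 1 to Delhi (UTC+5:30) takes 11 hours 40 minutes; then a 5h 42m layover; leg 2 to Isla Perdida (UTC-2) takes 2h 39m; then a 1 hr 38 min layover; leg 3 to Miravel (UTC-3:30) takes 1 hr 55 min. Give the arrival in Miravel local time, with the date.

8:34 PM on May 15

Convert departure to UTC: 3:30 PM + 9:00 = 12:30 AM UTC on May 15.
Add 11 hours 40 minutes leg 1 → 12:10 PM UTC.
Add 5 hours and 42 minutes layover in Delhi → 5:52 PM UTC.
Add 2 hours and 39 minutes leg 2 → 8:31 PM UTC.
Add 1 hour 38 minutes layover in Isla Perdida → 10:09 PM UTC.
Add 1 hour and 55 minutes leg 3 → 12:04 AM UTC (May 16).
Miravel is UTC−3:30, so local arrival = 12:04 AM − 3:30 = 8:34 PM on May 15.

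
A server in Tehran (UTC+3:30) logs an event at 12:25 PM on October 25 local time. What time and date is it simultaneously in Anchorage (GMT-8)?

12:55 AM on Oct 25

In UTC: 12:25 PM − 3:30 = 8:55 AM on Oct 25.
Anchorage is UTC−8:00: 8:55 AM − 8:00 = 12:55 AM on Oct 25.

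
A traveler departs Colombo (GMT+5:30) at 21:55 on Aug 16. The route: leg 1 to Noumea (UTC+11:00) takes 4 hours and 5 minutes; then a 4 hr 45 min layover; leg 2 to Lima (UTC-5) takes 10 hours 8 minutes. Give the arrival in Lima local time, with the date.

06:23 on Aug 17

Convert departure to UTC: 21:55 − 5:30 = 16:25 UTC on Aug 16.
Add 4 hours 5 minutes leg 1 → 20:30 UTC.
Add 4 hours and 45 minutes layover in Noumea → 01:15 UTC (Aug 17).
Add 10 hours 8 minutes leg 2 → 11:23 UTC.
Lima is UTC−5:00, so local arrival = 11:23 − 5:00 = 06:23 on Aug 17.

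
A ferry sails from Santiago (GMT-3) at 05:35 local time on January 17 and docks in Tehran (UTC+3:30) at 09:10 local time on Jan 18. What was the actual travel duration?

21 hours 5 minutes

Departure in UTC: 05:35 + 3:00 = 08:35 on Jan 17.
Arrival in UTC: 09:10 − 3:30 = 05:40 on Jan 18.
Elapsed = 05:40 − 08:35 (+1 day) = 21 hours 5 minutes.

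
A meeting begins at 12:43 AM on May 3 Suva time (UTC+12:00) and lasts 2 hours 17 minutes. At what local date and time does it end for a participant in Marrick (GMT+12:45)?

3:45 AM on May 3

Marrick is 0:45 ahead of Suva.
After 2 hours and 17 minutes it is 3:00 AM in Suva.
Shift by the zone difference: 3:00 AM + 0:45 = 3:45 AM on May 3 in Marrick.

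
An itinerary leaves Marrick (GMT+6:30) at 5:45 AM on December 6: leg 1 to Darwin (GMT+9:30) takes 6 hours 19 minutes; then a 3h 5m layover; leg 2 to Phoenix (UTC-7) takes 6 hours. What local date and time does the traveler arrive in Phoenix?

Convert departure to UTC: 5:45 AM − 6:30 = 11:15 PM UTC on Dec 5.
Add 6 hours and 19 minutes leg 1 → 5:34 AM UTC (Dec 6).
Add 3 hours and 5 minutes layover in Darwin → 8:39 AM UTC.
Add 6 hours leg 2 → 2:39 PM UTC.
Phoenix is UTC−7:00, so local arrival = 2:39 PM − 7:00 = 7:39 AM on Dec 6.

7:39 AM on December 6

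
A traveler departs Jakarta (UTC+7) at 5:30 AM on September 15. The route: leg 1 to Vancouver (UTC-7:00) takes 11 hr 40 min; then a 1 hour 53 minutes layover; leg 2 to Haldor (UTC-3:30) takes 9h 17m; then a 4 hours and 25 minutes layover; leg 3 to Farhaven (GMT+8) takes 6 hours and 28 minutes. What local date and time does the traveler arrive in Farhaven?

Convert departure to UTC: 5:30 AM − 7:00 = 10:30 PM UTC on Sep 14.
Add 11 hours 40 minutes leg 1 → 10:10 AM UTC (Sep 15).
Add 1 hour and 53 minutes layover in Vancouver → 12:03 PM UTC.
Add 9 hours and 17 minutes leg 2 → 9:20 PM UTC.
Add 4 hours 25 minutes layover in Haldor → 1:45 AM UTC (Sep 16).
Add 6 hours and 28 minutes leg 3 → 8:13 AM UTC.
Farhaven is UTC+8:00, so local arrival = 8:13 AM + 8:00 = 4:13 PM on Sep 16.

4:13 PM on Sep 16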